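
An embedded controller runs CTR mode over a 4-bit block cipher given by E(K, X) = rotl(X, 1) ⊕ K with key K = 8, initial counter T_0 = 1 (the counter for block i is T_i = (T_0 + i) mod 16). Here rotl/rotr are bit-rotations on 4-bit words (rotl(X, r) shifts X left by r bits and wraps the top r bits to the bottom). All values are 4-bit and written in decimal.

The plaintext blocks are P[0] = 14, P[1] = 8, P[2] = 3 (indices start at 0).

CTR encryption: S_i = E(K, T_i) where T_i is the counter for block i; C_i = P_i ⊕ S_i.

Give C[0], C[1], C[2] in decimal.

C[0]: T = 1, S = E(K, T) = 10; 14 ⊕ 10 = 4.
C[1]: T = 2, S = E(K, T) = 12; 8 ⊕ 12 = 4.
C[2]: T = 3, S = E(K, T) = 14; 3 ⊕ 14 = 13.

C[0] = 4, C[1] = 4, C[2] = 13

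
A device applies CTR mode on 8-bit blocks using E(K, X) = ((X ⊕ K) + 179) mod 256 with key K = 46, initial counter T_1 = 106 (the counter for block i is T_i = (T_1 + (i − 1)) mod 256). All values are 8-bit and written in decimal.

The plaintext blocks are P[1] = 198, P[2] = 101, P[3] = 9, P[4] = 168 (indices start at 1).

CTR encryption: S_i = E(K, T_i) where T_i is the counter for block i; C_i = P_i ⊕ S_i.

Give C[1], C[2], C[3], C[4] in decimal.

C[1] = 49, C[2] = 157, C[3] = 252, C[4] = 94

C[1]: T = 106, S = E(K, T) = 247; 198 ⊕ 247 = 49.
C[2]: T = 107, S = E(K, T) = 248; 101 ⊕ 248 = 157.
C[3]: T = 108, S = E(K, T) = 245; 9 ⊕ 245 = 252.
C[4]: T = 109, S = E(K, T) = 246; 168 ⊕ 246 = 94.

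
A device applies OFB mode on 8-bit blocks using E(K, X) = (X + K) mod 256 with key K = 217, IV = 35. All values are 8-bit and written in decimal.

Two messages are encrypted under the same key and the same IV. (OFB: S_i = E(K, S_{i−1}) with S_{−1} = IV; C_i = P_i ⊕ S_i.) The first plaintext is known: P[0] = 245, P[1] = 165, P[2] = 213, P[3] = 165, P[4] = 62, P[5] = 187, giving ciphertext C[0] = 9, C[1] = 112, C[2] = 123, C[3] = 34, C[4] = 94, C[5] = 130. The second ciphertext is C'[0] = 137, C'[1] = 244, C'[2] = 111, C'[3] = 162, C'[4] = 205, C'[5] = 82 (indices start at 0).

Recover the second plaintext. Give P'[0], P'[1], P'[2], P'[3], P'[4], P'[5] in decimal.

P'[0] = 117, P'[1] = 33, P'[2] = 193, P'[3] = 37, P'[4] = 173, P'[5] = 107

In OFB with a reused IV, both messages share the same keystream S_i, so C_i ⊕ C'_i = P_i ⊕ P'_i and thus P'_i = P_i ⊕ C_i ⊕ C'_i.
P'[0]: 245 ⊕ 9 ⊕ 137 = 117.
P'[1]: 165 ⊕ 112 ⊕ 244 = 33.
P'[2]: 213 ⊕ 123 ⊕ 111 = 193.
P'[3]: 165 ⊕ 34 ⊕ 162 = 37.
P'[4]: 62 ⊕ 94 ⊕ 205 = 173.
P'[5]: 187 ⊕ 130 ⊕ 82 = 107.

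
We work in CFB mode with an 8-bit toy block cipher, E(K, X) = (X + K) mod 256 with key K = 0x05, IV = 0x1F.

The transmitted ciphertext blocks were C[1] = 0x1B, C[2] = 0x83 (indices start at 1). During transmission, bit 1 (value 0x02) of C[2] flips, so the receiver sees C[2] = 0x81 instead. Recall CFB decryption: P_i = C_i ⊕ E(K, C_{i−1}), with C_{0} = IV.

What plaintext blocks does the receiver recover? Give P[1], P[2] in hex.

P[1] = 0x3F, P[2] = 0xA1

Only C[2] changed, to 0x81. In CFB, a change in C_i flips the same bit in P_i and garbles P_{i+1}. Decrypting the received ciphertext:
P[1]: E(K, 0x1F) = 0x24; 0x1B ⊕ 0x24 = 0x3F.
P[2]: E(K, 0x1B) = 0x20; 0x81 ⊕ 0x20 = 0xA1.
Blocks that differ from the original plaintext: P[2].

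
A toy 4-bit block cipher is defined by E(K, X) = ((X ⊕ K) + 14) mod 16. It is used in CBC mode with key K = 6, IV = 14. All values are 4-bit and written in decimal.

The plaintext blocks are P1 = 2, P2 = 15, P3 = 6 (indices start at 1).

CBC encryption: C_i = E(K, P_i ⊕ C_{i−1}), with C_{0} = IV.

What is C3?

C3 = 13

C1: P1 ⊕ 14 = 12; E(K, 12) = 8.
C2: P2 ⊕ 8 = 7; E(K, 7) = 15.
C3: P3 ⊕ 15 = 9; E(K, 9) = 13.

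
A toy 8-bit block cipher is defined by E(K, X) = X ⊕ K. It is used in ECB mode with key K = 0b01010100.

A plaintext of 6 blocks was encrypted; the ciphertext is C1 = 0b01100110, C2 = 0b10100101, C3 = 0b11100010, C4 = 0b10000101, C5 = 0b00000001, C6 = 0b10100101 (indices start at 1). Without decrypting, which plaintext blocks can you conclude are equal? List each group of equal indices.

P2 = P6

ECB encrypts each block independently with the same key, so equal ciphertext blocks imply equal plaintext blocks.
C2 = C6 = 0b10100101, so P2 = P6.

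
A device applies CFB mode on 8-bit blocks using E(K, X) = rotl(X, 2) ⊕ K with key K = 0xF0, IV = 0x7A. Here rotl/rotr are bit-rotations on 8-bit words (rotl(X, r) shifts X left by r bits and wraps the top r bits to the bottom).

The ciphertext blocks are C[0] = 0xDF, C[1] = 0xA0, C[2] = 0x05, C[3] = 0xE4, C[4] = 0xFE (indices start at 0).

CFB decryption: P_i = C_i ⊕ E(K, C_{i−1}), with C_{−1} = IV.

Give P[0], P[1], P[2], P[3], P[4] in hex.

P[0] = 0xC6, P[1] = 0x2F, P[2] = 0x77, P[3] = 0x00, P[4] = 0x9D

P[0]: E(K, 0x7A) = 0x19; 0xDF ⊕ 0x19 = 0xC6.
P[1]: E(K, 0xDF) = 0x8F; 0xA0 ⊕ 0x8F = 0x2F.
P[2]: E(K, 0xA0) = 0x72; 0x05 ⊕ 0x72 = 0x77.
P[3]: E(K, 0x05) = 0xE4; 0xE4 ⊕ 0xE4 = 0x00.
P[4]: E(K, 0xE4) = 0x63; 0xFE ⊕ 0x63 = 0x9D.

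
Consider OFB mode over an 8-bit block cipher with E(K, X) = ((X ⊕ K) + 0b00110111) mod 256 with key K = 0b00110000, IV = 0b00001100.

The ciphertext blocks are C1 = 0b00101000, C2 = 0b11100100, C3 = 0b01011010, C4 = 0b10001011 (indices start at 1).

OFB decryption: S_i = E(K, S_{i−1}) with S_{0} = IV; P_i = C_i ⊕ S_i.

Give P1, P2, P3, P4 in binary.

P1 = 0b01011011, P2 = 0b10011110, P3 = 0b11011011, P4 = 0b01100011

P1: S = E(K, 0b00001100) = 0b01110011; 0b00101000 ⊕ 0b01110011 = 0b01011011.
P2: S = E(K, 0b01110011) = 0b01111010; 0b11100100 ⊕ 0b01111010 = 0b10011110.
P3: S = E(K, 0b01111010) = 0b10000001; 0b01011010 ⊕ 0b10000001 = 0b11011011.
P4: S = E(K, 0b10000001) = 0b11101000; 0b10001011 ⊕ 0b11101000 = 0b01100011.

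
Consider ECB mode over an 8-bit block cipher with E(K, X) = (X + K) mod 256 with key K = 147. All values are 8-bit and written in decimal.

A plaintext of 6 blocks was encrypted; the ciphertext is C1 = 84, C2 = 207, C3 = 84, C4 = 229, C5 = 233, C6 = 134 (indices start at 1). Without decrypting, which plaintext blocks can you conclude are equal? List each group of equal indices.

ECB encrypts each block independently with the same key, so equal ciphertext blocks imply equal plaintext blocks.
C1 = C3 = 84, so P1 = P3.

P1 = P3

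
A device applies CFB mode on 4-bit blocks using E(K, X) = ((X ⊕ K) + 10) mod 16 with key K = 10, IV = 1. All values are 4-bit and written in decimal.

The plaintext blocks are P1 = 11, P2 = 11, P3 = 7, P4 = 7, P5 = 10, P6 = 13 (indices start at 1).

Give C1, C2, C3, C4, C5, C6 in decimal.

CFB encryption: C_i = P_i ⊕ E(K, C_{i−1}), with C_{0} = IV.
C1: E(K, 1) = 5; 11 ⊕ 5 = 14.
C2: E(K, 14) = 14; 11 ⊕ 14 = 5.
C3: E(K, 5) = 9; 7 ⊕ 9 = 14.
C4: E(K, 14) = 14; 7 ⊕ 14 = 9.
C5: E(K, 9) = 13; 10 ⊕ 13 = 7.
C6: E(K, 7) = 7; 13 ⊕ 7 = 10.

C1 = 14, C2 = 5, C3 = 14, C4 = 9, C5 = 7, C6 = 10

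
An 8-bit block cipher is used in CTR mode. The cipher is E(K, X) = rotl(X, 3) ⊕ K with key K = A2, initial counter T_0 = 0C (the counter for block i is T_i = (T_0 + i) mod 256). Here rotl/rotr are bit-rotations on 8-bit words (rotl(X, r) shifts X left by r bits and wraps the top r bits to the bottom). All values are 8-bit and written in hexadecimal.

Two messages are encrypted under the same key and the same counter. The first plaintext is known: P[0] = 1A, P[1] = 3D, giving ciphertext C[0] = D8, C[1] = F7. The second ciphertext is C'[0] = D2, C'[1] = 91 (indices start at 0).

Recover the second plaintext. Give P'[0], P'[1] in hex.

In CTR with a reused counter, both messages share the same keystream S_i, so C_i ⊕ C'_i = P_i ⊕ P'_i and thus P'_i = P_i ⊕ C_i ⊕ C'_i.
P'[0]: 1A ⊕ D8 ⊕ D2 = 10.
P'[1]: 3D ⊕ F7 ⊕ 91 = 5B.

P'[0] = 10, P'[1] = 5B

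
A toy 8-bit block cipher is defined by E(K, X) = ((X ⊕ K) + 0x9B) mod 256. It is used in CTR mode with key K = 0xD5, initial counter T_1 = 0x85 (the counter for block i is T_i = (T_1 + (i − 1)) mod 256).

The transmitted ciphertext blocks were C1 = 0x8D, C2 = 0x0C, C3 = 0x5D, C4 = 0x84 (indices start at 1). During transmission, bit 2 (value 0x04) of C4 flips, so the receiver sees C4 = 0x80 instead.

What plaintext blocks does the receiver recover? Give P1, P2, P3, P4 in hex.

P1 = 0x66, P2 = 0xE2, P3 = 0xB0, P4 = 0x78

CTR decryption: S_i = E(K, T_i) where T_i is the counter for block i; P_i = C_i ⊕ S_i.
Only C4 changed, to 0x80. In CTR, a change in C_i flips the same bit in P_i only; the keystream is unaffected. Decrypting the received ciphertext:
P1: T = 0x85, S = E(K, T) = 0xEB; 0x8D ⊕ 0xEB = 0x66.
P2: T = 0x86, S = E(K, T) = 0xEE; 0x0C ⊕ 0xEE = 0xE2.
P3: T = 0x87, S = E(K, T) = 0xED; 0x5D ⊕ 0xED = 0xB0.
P4: T = 0x88, S = E(K, T) = 0xF8; 0x80 ⊕ 0xF8 = 0x78.
Blocks that differ from the original plaintext: P4.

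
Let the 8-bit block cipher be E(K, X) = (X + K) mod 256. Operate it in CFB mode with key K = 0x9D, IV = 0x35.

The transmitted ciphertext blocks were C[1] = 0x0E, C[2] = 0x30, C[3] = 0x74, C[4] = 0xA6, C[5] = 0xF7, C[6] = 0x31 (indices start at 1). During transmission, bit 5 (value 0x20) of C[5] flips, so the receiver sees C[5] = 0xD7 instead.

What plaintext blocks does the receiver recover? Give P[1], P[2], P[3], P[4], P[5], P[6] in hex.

CFB decryption: P_i = C_i ⊕ E(K, C_{i−1}), with C_{0} = IV.
Only C[5] changed, to 0xD7. In CFB, a change in C_i flips the same bit in P_i and garbles P_{i+1}. Decrypting the received ciphertext:
P[1]: E(K, 0x35) = 0xD2; 0x0E ⊕ 0xD2 = 0xDC.
P[2]: E(K, 0x0E) = 0xAB; 0x30 ⊕ 0xAB = 0x9B.
P[3]: E(K, 0x30) = 0xCD; 0x74 ⊕ 0xCD = 0xB9.
P[4]: E(K, 0x74) = 0x11; 0xA6 ⊕ 0x11 = 0xB7.
P[5]: E(K, 0xA6) = 0x43; 0xD7 ⊕ 0x43 = 0x94.
P[6]: E(K, 0xD7) = 0x74; 0x31 ⊕ 0x74 = 0x45.
Blocks that differ from the original plaintext: P[5], P[6].

P[1] = 0xDC, P[2] = 0x9B, P[3] = 0xB9, P[4] = 0xB7, P[5] = 0x94, P[6] = 0x45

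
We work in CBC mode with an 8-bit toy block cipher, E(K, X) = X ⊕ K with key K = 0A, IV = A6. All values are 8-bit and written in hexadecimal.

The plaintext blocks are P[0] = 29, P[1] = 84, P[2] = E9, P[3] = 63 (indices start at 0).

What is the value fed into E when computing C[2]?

E2

CBC encryption: C_i = E(K, P_i ⊕ C_{i−1}), with C_{−1} = IV.
C[0]: P[0] ⊕ A6 = 8F; E(K, 8F) = 85.
C[1]: P[1] ⊕ 85 = 01; E(K, 01) = 0B.
C[2]: P[2] ⊕ 0B = E2; E(K, E2) = E8.
So the input to E for block [2] is E2.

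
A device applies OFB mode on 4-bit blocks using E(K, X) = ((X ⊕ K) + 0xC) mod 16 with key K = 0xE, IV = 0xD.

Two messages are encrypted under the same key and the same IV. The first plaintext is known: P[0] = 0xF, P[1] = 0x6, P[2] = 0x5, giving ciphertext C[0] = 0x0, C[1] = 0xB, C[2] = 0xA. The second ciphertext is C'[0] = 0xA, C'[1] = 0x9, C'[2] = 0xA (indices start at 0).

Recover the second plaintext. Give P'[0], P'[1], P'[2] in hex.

In OFB with a reused IV, both messages share the same keystream S_i, so C_i ⊕ C'_i = P_i ⊕ P'_i and thus P'_i = P_i ⊕ C_i ⊕ C'_i.
P'[0]: 0xF ⊕ 0x0 ⊕ 0xA = 0x5.
P'[1]: 0x6 ⊕ 0xB ⊕ 0x9 = 0x4.
P'[2]: 0x5 ⊕ 0xA ⊕ 0xA = 0x5.

P'[0] = 0x5, P'[1] = 0x4, P'[2] = 0x5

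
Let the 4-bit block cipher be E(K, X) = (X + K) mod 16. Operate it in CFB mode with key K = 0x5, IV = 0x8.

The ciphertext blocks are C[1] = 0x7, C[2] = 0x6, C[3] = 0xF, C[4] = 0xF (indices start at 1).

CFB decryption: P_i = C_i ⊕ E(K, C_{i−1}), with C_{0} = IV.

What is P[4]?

P[4]: E(K, 0xF) = 0x4; 0xF ⊕ 0x4 = 0xB.

P[4] = 0xB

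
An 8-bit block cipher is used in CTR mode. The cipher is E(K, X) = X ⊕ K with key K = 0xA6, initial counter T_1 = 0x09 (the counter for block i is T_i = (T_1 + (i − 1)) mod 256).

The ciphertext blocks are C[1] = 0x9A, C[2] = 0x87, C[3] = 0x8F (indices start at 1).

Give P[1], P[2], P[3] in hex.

CTR decryption: S_i = E(K, T_i) where T_i is the counter for block i; P_i = C_i ⊕ S_i.
P[1]: T = 0x09, S = E(K, T) = 0xAF; 0x9A ⊕ 0xAF = 0x35.
P[2]: T = 0x0A, S = E(K, T) = 0xAC; 0x87 ⊕ 0xAC = 0x2B.
P[3]: T = 0x0B, S = E(K, T) = 0xAD; 0x8F ⊕ 0xAD = 0x22.

P[1] = 0x35, P[2] = 0x2B, P[3] = 0x22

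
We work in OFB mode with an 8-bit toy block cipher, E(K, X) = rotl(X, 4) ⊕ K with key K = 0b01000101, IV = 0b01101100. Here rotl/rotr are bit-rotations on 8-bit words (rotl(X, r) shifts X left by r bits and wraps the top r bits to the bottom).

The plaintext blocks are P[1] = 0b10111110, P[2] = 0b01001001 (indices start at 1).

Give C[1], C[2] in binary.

OFB encryption: S_i = E(K, S_{i−1}) with S_{0} = IV; C_i = P_i ⊕ S_i.
C[1]: S = E(K, 0b01101100) = 0b10000011; 0b10111110 ⊕ 0b10000011 = 0b00111101.
C[2]: S = E(K, 0b10000011) = 0b01111101; 0b01001001 ⊕ 0b01111101 = 0b00110100.

C[1] = 0b00111101, C[2] = 0b00110100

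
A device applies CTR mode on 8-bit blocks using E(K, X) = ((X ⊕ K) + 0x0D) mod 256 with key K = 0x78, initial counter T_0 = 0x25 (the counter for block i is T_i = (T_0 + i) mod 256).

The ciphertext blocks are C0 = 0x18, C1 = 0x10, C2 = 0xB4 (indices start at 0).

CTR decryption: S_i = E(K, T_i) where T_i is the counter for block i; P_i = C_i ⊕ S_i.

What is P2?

P2 = 0xD8

P2: T = 0x27, S = E(K, T) = 0x6C; 0xB4 ⊕ 0x6C = 0xD8.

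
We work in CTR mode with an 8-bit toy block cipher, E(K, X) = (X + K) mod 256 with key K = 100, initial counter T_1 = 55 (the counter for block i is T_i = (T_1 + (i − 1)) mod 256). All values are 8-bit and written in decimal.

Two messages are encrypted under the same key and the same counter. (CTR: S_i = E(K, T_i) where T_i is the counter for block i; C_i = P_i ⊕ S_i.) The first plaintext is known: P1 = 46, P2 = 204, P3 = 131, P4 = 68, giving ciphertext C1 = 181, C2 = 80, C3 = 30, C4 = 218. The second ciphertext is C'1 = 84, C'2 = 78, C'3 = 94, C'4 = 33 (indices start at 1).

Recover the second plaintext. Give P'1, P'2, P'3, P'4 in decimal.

P'1 = 207, P'2 = 210, P'3 = 195, P'4 = 191

In CTR with a reused counter, both messages share the same keystream S_i, so C_i ⊕ C'_i = P_i ⊕ P'_i and thus P'_i = P_i ⊕ C_i ⊕ C'_i.
P'1: 46 ⊕ 181 ⊕ 84 = 207.
P'2: 204 ⊕ 80 ⊕ 78 = 210.
P'3: 131 ⊕ 30 ⊕ 94 = 195.
P'4: 68 ⊕ 218 ⊕ 33 = 191.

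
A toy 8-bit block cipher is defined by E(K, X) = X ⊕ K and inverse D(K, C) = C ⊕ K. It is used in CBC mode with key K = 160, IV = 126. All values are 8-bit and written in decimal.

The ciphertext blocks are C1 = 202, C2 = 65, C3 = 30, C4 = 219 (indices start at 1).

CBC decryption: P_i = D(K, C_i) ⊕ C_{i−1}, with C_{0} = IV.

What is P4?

P4: D(K, 219) = 123; 123 ⊕ 30 = 101.

P4 = 101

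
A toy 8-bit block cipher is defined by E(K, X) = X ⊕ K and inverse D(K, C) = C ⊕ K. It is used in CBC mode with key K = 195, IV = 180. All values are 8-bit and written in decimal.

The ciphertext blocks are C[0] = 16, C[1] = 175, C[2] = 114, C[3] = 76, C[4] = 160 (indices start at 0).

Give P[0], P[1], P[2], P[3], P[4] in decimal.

P[0] = 103, P[1] = 124, P[2] = 30, P[3] = 253, P[4] = 47

CBC decryption: P_i = D(K, C_i) ⊕ C_{i−1}, with C_{−1} = IV.
P[0]: D(K, 16) = 211; 211 ⊕ 180 = 103.
P[1]: D(K, 175) = 108; 108 ⊕ 16 = 124.
P[2]: D(K, 114) = 177; 177 ⊕ 175 = 30.
P[3]: D(K, 76) = 143; 143 ⊕ 114 = 253.
P[4]: D(K, 160) = 99; 99 ⊕ 76 = 47.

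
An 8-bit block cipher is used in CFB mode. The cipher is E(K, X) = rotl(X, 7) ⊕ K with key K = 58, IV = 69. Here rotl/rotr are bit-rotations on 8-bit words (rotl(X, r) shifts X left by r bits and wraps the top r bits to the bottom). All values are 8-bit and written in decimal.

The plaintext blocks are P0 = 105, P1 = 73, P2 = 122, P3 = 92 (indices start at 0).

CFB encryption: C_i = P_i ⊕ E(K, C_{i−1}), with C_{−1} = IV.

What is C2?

C2 = 133

C0: E(K, 69) = 152; 105 ⊕ 152 = 241.
C1: E(K, 241) = 194; 73 ⊕ 194 = 139.
C2: E(K, 139) = 255; 122 ⊕ 255 = 133.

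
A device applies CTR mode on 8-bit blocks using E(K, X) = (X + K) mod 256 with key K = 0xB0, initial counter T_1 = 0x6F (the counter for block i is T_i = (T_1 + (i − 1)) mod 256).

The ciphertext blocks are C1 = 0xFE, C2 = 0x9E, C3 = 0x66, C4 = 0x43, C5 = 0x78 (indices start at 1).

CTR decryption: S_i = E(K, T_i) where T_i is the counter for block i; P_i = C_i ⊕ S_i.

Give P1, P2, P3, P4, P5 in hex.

P1 = 0xE1, P2 = 0xBE, P3 = 0x47, P4 = 0x61, P5 = 0x5B

P1: T = 0x6F, S = E(K, T) = 0x1F; 0xFE ⊕ 0x1F = 0xE1.
P2: T = 0x70, S = E(K, T) = 0x20; 0x9E ⊕ 0x20 = 0xBE.
P3: T = 0x71, S = E(K, T) = 0x21; 0x66 ⊕ 0x21 = 0x47.
P4: T = 0x72, S = E(K, T) = 0x22; 0x43 ⊕ 0x22 = 0x61.
P5: T = 0x73, S = E(K, T) = 0x23; 0x78 ⊕ 0x23 = 0x5B.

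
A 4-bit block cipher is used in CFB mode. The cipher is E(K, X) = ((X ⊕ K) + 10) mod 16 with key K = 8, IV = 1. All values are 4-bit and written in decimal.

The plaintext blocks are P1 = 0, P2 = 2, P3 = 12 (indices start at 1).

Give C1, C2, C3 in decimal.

C1 = 3, C2 = 7, C3 = 5

CFB encryption: C_i = P_i ⊕ E(K, C_{i−1}), with C_{0} = IV.
C1: E(K, 1) = 3; 0 ⊕ 3 = 3.
C2: E(K, 3) = 5; 2 ⊕ 5 = 7.
C3: E(K, 7) = 9; 12 ⊕ 9 = 5.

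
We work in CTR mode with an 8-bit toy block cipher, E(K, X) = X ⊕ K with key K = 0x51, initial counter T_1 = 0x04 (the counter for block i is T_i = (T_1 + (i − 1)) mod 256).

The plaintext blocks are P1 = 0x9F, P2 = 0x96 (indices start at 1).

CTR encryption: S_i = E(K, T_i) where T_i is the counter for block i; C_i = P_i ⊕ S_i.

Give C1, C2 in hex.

C1: T = 0x04, S = E(K, T) = 0x55; 0x9F ⊕ 0x55 = 0xCA.
C2: T = 0x05, S = E(K, T) = 0x54; 0x96 ⊕ 0x54 = 0xC2.

C1 = 0xCA, C2 = 0xC2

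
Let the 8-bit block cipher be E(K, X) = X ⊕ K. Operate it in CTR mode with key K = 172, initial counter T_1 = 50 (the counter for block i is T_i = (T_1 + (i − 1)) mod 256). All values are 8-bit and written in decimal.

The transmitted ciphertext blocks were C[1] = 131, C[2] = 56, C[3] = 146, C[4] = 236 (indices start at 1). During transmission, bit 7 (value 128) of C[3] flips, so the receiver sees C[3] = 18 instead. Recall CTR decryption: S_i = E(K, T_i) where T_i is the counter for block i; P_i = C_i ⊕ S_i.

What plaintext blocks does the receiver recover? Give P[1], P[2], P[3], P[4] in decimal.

P[1] = 29, P[2] = 167, P[3] = 138, P[4] = 117

Only C[3] changed, to 18. In CTR, a change in C_i flips the same bit in P_i only; the keystream is unaffected. Decrypting the received ciphertext:
P[1]: T = 50, S = E(K, T) = 158; 131 ⊕ 158 = 29.
P[2]: T = 51, S = E(K, T) = 159; 56 ⊕ 159 = 167.
P[3]: T = 52, S = E(K, T) = 152; 18 ⊕ 152 = 138.
P[4]: T = 53, S = E(K, T) = 153; 236 ⊕ 153 = 117.
Blocks that differ from the original plaintext: P[3].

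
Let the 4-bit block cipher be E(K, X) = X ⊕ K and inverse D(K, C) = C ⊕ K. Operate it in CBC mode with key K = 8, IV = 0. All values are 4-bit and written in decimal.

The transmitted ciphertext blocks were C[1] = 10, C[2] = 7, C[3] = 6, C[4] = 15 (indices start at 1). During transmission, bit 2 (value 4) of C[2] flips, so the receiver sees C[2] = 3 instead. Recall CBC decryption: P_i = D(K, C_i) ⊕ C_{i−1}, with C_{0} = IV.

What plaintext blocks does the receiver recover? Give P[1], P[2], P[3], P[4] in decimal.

P[1] = 2, P[2] = 1, P[3] = 13, P[4] = 1

Only C[2] changed, to 3. In CBC, a change in C_i garbles P_i and flips the same bit in P_{i+1}. Decrypting the received ciphertext:
P[1]: D(K, 10) = 2; 2 ⊕ 0 = 2.
P[2]: D(K, 3) = 11; 11 ⊕ 10 = 1.
P[3]: D(K, 6) = 14; 14 ⊕ 3 = 13.
P[4]: D(K, 15) = 7; 7 ⊕ 6 = 1.
Blocks that differ from the original plaintext: P[2], P[3].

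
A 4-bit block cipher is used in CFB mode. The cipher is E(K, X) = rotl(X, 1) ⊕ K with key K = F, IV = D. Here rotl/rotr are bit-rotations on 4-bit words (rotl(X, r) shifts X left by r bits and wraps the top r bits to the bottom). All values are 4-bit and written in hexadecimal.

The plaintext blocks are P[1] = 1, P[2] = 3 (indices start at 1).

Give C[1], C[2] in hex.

CFB encryption: C_i = P_i ⊕ E(K, C_{i−1}), with C_{0} = IV.
C[1]: E(K, D) = 4; 1 ⊕ 4 = 5.
C[2]: E(K, 5) = 5; 3 ⊕ 5 = 6.

C[1] = 5, C[2] = 6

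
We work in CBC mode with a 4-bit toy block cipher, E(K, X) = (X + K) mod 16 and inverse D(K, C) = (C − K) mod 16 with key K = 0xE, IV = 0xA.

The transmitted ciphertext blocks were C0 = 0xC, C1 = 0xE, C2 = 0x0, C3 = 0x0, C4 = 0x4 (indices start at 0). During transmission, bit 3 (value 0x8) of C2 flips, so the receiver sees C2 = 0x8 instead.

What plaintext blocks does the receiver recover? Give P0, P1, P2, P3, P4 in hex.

P0 = 0x4, P1 = 0xC, P2 = 0x4, P3 = 0xA, P4 = 0x6

CBC decryption: P_i = D(K, C_i) ⊕ C_{i−1}, with C_{−1} = IV.
Only C2 changed, to 0x8. In CBC, a change in C_i garbles P_i and flips the same bit in P_{i+1}. Decrypting the received ciphertext:
P0: D(K, 0xC) = 0xE; 0xE ⊕ 0xA = 0x4.
P1: D(K, 0xE) = 0x0; 0x0 ⊕ 0xC = 0xC.
P2: D(K, 0x8) = 0xA; 0xA ⊕ 0xE = 0x4.
P3: D(K, 0x0) = 0x2; 0x2 ⊕ 0x8 = 0xA.
P4: D(K, 0x4) = 0x6; 0x6 ⊕ 0x0 = 0x6.
Blocks that differ from the original plaintext: P2, P3.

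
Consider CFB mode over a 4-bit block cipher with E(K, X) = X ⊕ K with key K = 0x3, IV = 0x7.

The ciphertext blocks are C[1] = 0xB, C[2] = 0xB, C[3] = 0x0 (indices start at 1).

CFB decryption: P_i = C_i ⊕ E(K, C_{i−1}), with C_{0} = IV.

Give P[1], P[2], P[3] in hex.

P[1] = 0xF, P[2] = 0x3, P[3] = 0x8

P[1]: E(K, 0x7) = 0x4; 0xB ⊕ 0x4 = 0xF.
P[2]: E(K, 0xB) = 0x8; 0xB ⊕ 0x8 = 0x3.
P[3]: E(K, 0xB) = 0x8; 0x0 ⊕ 0x8 = 0x8.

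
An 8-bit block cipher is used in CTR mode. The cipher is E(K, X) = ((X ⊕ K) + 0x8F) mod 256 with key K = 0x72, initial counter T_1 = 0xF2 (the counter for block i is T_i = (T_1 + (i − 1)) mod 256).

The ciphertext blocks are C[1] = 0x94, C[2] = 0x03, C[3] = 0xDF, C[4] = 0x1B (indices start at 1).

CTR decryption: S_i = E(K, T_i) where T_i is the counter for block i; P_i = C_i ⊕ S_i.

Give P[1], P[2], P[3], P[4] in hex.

P[1] = 0x9B, P[2] = 0x13, P[3] = 0xCA, P[4] = 0x0D

P[1]: T = 0xF2, S = E(K, T) = 0x0F; 0x94 ⊕ 0x0F = 0x9B.
P[2]: T = 0xF3, S = E(K, T) = 0x10; 0x03 ⊕ 0x10 = 0x13.
P[3]: T = 0xF4, S = E(K, T) = 0x15; 0xDF ⊕ 0x15 = 0xCA.
P[4]: T = 0xF5, S = E(K, T) = 0x16; 0x1B ⊕ 0x16 = 0x0D.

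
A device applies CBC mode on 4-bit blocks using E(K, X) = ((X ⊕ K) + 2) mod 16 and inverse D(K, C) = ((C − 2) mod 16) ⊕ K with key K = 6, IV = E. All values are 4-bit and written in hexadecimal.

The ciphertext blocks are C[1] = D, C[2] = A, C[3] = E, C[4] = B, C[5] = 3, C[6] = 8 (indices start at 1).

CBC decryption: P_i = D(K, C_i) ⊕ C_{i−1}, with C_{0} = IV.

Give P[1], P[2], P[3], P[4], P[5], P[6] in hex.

P[1]: D(K, D) = D; D ⊕ E = 3.
P[2]: D(K, A) = E; E ⊕ D = 3.
P[3]: D(K, E) = A; A ⊕ A = 0.
P[4]: D(K, B) = F; F ⊕ E = 1.
P[5]: D(K, 3) = 7; 7 ⊕ B = C.
P[6]: D(K, 8) = 0; 0 ⊕ 3 = 3.

P[1] = 3, P[2] = 3, P[3] = 0, P[4] = 1, P[5] = C, P[6] = 3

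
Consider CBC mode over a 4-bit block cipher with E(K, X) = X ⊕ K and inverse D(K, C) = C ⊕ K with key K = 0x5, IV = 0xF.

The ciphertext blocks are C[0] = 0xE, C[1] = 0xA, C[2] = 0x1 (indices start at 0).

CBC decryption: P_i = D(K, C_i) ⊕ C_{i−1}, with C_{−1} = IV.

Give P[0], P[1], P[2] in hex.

P[0]: D(K, 0xE) = 0xB; 0xB ⊕ 0xF = 0x4.
P[1]: D(K, 0xA) = 0xF; 0xF ⊕ 0xE = 0x1.
P[2]: D(K, 0x1) = 0x4; 0x4 ⊕ 0xA = 0xE.

P[0] = 0x4, P[1] = 0x1, P[2] = 0xE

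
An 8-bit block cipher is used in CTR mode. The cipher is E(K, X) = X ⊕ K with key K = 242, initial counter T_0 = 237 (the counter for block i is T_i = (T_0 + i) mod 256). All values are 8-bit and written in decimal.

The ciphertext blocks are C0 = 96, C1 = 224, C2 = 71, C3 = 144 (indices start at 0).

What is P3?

P3 = 146

CTR decryption: S_i = E(K, T_i) where T_i is the counter for block i; P_i = C_i ⊕ S_i.
P3: T = 240, S = E(K, T) = 2; 144 ⊕ 2 = 146.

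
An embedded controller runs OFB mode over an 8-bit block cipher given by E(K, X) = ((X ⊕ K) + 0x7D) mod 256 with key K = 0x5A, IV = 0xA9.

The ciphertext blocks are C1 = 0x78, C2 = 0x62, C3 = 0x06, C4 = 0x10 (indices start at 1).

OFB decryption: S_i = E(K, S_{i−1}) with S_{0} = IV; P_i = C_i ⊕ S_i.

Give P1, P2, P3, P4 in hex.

P1 = 0x08, P2 = 0xC5, P3 = 0x7C, P4 = 0x8D

P1: S = E(K, 0xA9) = 0x70; 0x78 ⊕ 0x70 = 0x08.
P2: S = E(K, 0x70) = 0xA7; 0x62 ⊕ 0xA7 = 0xC5.
P3: S = E(K, 0xA7) = 0x7A; 0x06 ⊕ 0x7A = 0x7C.
P4: S = E(K, 0x7A) = 0x9D; 0x10 ⊕ 0x9D = 0x8D.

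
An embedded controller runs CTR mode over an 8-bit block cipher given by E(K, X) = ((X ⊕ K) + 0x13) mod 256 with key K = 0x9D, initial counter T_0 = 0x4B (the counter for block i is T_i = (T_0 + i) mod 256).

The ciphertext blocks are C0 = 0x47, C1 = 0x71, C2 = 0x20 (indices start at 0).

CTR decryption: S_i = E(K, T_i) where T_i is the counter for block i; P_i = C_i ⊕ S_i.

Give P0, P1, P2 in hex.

P0 = 0xAE, P1 = 0x95, P2 = 0xC3

P0: T = 0x4B, S = E(K, T) = 0xE9; 0x47 ⊕ 0xE9 = 0xAE.
P1: T = 0x4C, S = E(K, T) = 0xE4; 0x71 ⊕ 0xE4 = 0x95.
P2: T = 0x4D, S = E(K, T) = 0xE3; 0x20 ⊕ 0xE3 = 0xC3.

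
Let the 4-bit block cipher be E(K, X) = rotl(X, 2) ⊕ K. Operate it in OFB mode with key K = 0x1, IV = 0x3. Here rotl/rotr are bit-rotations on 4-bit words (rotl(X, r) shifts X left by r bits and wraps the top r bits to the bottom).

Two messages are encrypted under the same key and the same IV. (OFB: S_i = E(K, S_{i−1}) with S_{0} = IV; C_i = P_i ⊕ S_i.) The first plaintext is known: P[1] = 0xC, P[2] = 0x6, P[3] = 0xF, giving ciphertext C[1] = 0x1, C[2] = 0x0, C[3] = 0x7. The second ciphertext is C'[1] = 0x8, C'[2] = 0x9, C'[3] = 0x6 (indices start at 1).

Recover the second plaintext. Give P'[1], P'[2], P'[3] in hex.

In OFB with a reused IV, both messages share the same keystream S_i, so C_i ⊕ C'_i = P_i ⊕ P'_i and thus P'_i = P_i ⊕ C_i ⊕ C'_i.
P'[1]: 0xC ⊕ 0x1 ⊕ 0x8 = 0x5.
P'[2]: 0x6 ⊕ 0x0 ⊕ 0x9 = 0xF.
P'[3]: 0xF ⊕ 0x7 ⊕ 0x6 = 0xE.

P'[1] = 0x5, P'[2] = 0xF, P'[3] = 0xE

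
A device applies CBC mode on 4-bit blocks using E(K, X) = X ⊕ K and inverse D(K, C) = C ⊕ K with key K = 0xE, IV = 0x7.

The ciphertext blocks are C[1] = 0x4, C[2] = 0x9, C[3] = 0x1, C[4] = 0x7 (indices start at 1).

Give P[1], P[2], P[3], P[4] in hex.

CBC decryption: P_i = D(K, C_i) ⊕ C_{i−1}, with C_{0} = IV.
P[1]: D(K, 0x4) = 0xA; 0xA ⊕ 0x7 = 0xD.
P[2]: D(K, 0x9) = 0x7; 0x7 ⊕ 0x4 = 0x3.
P[3]: D(K, 0x1) = 0xF; 0xF ⊕ 0x9 = 0x6.
P[4]: D(K, 0x7) = 0x9; 0x9 ⊕ 0x1 = 0x8.

P[1] = 0xD, P[2] = 0x3, P[3] = 0x6, P[4] = 0x8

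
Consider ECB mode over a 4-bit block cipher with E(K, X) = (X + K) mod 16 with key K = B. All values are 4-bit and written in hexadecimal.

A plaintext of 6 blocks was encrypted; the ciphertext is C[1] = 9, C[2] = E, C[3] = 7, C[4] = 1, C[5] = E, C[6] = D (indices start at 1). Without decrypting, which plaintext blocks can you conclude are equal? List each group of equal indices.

P[2] = P[5]

ECB encrypts each block independently with the same key, so equal ciphertext blocks imply equal plaintext blocks.
C[2] = C[5] = E, so P[2] = P[5].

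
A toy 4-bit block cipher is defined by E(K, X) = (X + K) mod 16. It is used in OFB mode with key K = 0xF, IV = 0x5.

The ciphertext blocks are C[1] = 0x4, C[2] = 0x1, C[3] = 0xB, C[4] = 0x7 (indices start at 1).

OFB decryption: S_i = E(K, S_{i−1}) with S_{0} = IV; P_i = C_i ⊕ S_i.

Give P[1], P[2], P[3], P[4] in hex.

P[1]: S = E(K, 0x5) = 0x4; 0x4 ⊕ 0x4 = 0x0.
P[2]: S = E(K, 0x4) = 0x3; 0x1 ⊕ 0x3 = 0x2.
P[3]: S = E(K, 0x3) = 0x2; 0xB ⊕ 0x2 = 0x9.
P[4]: S = E(K, 0x2) = 0x1; 0x7 ⊕ 0x1 = 0x6.

P[1] = 0x0, P[2] = 0x2, P[3] = 0x9, P[4] = 0x6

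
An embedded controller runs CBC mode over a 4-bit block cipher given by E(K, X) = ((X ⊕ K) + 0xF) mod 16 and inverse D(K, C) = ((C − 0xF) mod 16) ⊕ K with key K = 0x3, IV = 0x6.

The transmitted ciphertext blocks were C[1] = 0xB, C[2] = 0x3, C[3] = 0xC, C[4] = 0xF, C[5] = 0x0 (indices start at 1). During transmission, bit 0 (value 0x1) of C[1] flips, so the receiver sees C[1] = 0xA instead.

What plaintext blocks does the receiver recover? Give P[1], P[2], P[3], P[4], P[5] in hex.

P[1] = 0xE, P[2] = 0xD, P[3] = 0xD, P[4] = 0xF, P[5] = 0xD

CBC decryption: P_i = D(K, C_i) ⊕ C_{i−1}, with C_{0} = IV.
Only C[1] changed, to 0xA. In CBC, a change in C_i garbles P_i and flips the same bit in P_{i+1}. Decrypting the received ciphertext:
P[1]: D(K, 0xA) = 0x8; 0x8 ⊕ 0x6 = 0xE.
P[2]: D(K, 0x3) = 0x7; 0x7 ⊕ 0xA = 0xD.
P[3]: D(K, 0xC) = 0xE; 0xE ⊕ 0x3 = 0xD.
P[4]: D(K, 0xF) = 0x3; 0x3 ⊕ 0xC = 0xF.
P[5]: D(K, 0x0) = 0x2; 0x2 ⊕ 0xF = 0xD.
Blocks that differ from the original plaintext: P[1], P[2].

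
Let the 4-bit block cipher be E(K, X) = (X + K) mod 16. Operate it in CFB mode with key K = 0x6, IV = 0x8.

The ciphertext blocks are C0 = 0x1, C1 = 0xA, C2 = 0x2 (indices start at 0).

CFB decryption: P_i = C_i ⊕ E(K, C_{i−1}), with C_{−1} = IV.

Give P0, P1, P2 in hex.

P0: E(K, 0x8) = 0xE; 0x1 ⊕ 0xE = 0xF.
P1: E(K, 0x1) = 0x7; 0xA ⊕ 0x7 = 0xD.
P2: E(K, 0xA) = 0x0; 0x2 ⊕ 0x0 = 0x2.

P0 = 0xF, P1 = 0xD, P2 = 0x2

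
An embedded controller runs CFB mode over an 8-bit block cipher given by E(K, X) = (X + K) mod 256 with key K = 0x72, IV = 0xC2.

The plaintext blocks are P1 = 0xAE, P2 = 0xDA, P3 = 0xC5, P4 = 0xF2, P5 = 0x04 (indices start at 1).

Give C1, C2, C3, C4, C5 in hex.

C1 = 0x9A, C2 = 0xD6, C3 = 0x8D, C4 = 0x0D, C5 = 0x7B

CFB encryption: C_i = P_i ⊕ E(K, C_{i−1}), with C_{0} = IV.
C1: E(K, 0xC2) = 0x34; 0xAE ⊕ 0x34 = 0x9A.
C2: E(K, 0x9A) = 0x0C; 0xDA ⊕ 0x0C = 0xD6.
C3: E(K, 0xD6) = 0x48; 0xC5 ⊕ 0x48 = 0x8D.
C4: E(K, 0x8D) = 0xFF; 0xF2 ⊕ 0xFF = 0x0D.
C5: E(K, 0x0D) = 0x7F; 0x04 ⊕ 0x7F = 0x7B.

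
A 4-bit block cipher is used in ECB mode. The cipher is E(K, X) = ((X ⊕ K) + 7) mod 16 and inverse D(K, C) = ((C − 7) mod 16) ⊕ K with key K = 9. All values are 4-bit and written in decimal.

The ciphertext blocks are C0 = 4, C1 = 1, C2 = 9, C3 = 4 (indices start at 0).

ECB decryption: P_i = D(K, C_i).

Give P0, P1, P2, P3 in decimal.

P0: D(K, 4) = 4.
P1: D(K, 1) = 3.
P2: D(K, 9) = 11.
P3: D(K, 4) = 4.

P0 = 4, P1 = 3, P2 = 11, P3 = 4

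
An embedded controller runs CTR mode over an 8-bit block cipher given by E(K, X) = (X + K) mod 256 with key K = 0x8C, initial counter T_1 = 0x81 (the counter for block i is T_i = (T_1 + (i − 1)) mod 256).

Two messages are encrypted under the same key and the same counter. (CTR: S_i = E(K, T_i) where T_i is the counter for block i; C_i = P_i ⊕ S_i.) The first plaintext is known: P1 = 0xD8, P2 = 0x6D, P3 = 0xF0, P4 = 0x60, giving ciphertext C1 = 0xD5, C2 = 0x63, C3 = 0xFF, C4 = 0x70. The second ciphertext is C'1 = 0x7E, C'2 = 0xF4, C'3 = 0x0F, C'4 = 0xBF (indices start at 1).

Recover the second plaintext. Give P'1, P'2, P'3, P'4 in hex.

In CTR with a reused counter, both messages share the same keystream S_i, so C_i ⊕ C'_i = P_i ⊕ P'_i and thus P'_i = P_i ⊕ C_i ⊕ C'_i.
P'1: 0xD8 ⊕ 0xD5 ⊕ 0x7E = 0x73.
P'2: 0x6D ⊕ 0x63 ⊕ 0xF4 = 0xFA.
P'3: 0xF0 ⊕ 0xFF ⊕ 0x0F = 0x00.
P'4: 0x60 ⊕ 0x70 ⊕ 0xBF = 0xAF.

P'1 = 0x73, P'2 = 0xFA, P'3 = 0x00, P'4 = 0xAF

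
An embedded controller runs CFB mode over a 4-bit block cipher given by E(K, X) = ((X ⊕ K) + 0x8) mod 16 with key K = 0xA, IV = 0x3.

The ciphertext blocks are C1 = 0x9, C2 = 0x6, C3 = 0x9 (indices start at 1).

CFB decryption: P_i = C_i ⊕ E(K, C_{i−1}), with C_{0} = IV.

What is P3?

P3 = 0xD

P3: E(K, 0x6) = 0x4; 0x9 ⊕ 0x4 = 0xD.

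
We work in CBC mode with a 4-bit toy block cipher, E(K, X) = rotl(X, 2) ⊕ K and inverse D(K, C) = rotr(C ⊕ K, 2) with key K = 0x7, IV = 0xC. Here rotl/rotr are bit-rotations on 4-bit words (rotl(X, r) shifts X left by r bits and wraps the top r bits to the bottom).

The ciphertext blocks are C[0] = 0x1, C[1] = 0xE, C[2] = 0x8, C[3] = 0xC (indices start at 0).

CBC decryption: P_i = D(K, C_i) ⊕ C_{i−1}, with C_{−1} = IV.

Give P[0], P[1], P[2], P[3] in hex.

P[0]: D(K, 0x1) = 0x9; 0x9 ⊕ 0xC = 0x5.
P[1]: D(K, 0xE) = 0x6; 0x6 ⊕ 0x1 = 0x7.
P[2]: D(K, 0x8) = 0xF; 0xF ⊕ 0xE = 0x1.
P[3]: D(K, 0xC) = 0xE; 0xE ⊕ 0x8 = 0x6.

P[0] = 0x5, P[1] = 0x7, P[2] = 0x1, P[3] = 0x6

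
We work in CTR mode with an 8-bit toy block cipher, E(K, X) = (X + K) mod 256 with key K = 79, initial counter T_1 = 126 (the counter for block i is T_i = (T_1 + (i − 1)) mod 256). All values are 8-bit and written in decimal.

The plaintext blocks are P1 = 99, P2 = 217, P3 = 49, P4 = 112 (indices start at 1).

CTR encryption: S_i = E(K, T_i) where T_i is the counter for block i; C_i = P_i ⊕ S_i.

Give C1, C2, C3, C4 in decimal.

C1 = 174, C2 = 23, C3 = 254, C4 = 160

C1: T = 126, S = E(K, T) = 205; 99 ⊕ 205 = 174.
C2: T = 127, S = E(K, T) = 206; 217 ⊕ 206 = 23.
C3: T = 128, S = E(K, T) = 207; 49 ⊕ 207 = 254.
C4: T = 129, S = E(K, T) = 208; 112 ⊕ 208 = 160.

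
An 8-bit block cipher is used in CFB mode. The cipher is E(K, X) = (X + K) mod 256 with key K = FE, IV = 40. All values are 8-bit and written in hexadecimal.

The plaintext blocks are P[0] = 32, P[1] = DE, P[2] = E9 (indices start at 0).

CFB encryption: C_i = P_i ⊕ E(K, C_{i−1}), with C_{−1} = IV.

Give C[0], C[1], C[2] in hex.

C[0]: E(K, 40) = 3E; 32 ⊕ 3E = 0C.
C[1]: E(K, 0C) = 0A; DE ⊕ 0A = D4.
C[2]: E(K, D4) = D2; E9 ⊕ D2 = 3B.

C[0] = 0C, C[1] = D4, C[2] = 3B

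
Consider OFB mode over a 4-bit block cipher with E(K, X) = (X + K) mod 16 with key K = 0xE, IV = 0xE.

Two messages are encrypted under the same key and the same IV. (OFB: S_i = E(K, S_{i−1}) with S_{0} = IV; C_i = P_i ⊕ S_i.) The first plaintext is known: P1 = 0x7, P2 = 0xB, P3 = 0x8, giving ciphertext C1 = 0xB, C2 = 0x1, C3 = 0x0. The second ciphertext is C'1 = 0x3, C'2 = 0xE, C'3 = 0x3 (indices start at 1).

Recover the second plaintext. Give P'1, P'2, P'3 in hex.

In OFB with a reused IV, both messages share the same keystream S_i, so C_i ⊕ C'_i = P_i ⊕ P'_i and thus P'_i = P_i ⊕ C_i ⊕ C'_i.
P'1: 0x7 ⊕ 0xB ⊕ 0x3 = 0xF.
P'2: 0xB ⊕ 0x1 ⊕ 0xE = 0x4.
P'3: 0x8 ⊕ 0x0 ⊕ 0x3 = 0xB.

P'1 = 0xF, P'2 = 0x4, P'3 = 0xB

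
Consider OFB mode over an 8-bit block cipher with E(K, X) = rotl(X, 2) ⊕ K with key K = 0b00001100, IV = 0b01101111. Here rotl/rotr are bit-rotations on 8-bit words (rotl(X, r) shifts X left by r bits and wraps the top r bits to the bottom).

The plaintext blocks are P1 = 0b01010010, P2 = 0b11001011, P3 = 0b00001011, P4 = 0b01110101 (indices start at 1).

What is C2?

OFB encryption: S_i = E(K, S_{i−1}) with S_{0} = IV; C_i = P_i ⊕ S_i.
C1: S = E(K, 0b01101111) = 0b10110001; 0b01010010 ⊕ 0b10110001 = 0b11100011.
C2: S = E(K, 0b10110001) = 0b11001010; 0b11001011 ⊕ 0b11001010 = 0b00000001.

C2 = 0b00000001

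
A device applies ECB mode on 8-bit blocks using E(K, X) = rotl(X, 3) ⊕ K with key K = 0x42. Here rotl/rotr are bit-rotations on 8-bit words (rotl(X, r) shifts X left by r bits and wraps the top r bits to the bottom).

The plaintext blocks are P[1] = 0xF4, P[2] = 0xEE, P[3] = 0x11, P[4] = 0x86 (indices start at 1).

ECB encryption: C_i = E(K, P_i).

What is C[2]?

C[2] = 0x35

C[2]: E(K, 0xEE) = 0x35.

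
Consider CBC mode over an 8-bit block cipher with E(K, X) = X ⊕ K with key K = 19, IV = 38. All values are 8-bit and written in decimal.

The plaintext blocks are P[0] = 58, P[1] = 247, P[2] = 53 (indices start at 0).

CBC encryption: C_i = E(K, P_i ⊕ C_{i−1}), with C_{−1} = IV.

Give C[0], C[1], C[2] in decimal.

C[0]: P[0] ⊕ 38 = 28; E(K, 28) = 15.
C[1]: P[1] ⊕ 15 = 248; E(K, 248) = 235.
C[2]: P[2] ⊕ 235 = 222; E(K, 222) = 205.

C[0] = 15, C[1] = 235, C[2] = 205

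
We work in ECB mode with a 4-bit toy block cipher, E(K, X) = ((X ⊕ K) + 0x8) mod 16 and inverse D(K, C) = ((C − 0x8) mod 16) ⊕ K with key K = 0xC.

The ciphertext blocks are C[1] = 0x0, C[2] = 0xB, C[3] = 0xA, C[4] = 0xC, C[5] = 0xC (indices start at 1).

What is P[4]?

ECB decryption: P_i = D(K, C_i).
P[4]: D(K, 0xC) = 0x8.

P[4] = 0x8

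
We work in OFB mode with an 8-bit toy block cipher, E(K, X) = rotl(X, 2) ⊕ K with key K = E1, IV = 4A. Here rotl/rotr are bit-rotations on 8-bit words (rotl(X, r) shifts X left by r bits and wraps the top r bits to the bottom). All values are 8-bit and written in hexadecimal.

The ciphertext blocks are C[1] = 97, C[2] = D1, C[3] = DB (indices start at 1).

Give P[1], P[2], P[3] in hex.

P[1] = 5F, P[2] = 13, P[3] = 31

OFB decryption: S_i = E(K, S_{i−1}) with S_{0} = IV; P_i = C_i ⊕ S_i.
P[1]: S = E(K, 4A) = C8; 97 ⊕ C8 = 5F.
P[2]: S = E(K, C8) = C2; D1 ⊕ C2 = 13.
P[3]: S = E(K, C2) = EA; DB ⊕ EA = 31.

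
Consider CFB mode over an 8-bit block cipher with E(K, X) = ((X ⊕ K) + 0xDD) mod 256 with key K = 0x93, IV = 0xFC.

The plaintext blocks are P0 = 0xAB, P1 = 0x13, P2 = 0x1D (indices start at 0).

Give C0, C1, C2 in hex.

CFB encryption: C_i = P_i ⊕ E(K, C_{i−1}), with C_{−1} = IV.
C0: E(K, 0xFC) = 0x4C; 0xAB ⊕ 0x4C = 0xE7.
C1: E(K, 0xE7) = 0x51; 0x13 ⊕ 0x51 = 0x42.
C2: E(K, 0x42) = 0xAE; 0x1D ⊕ 0xAE = 0xB3.

C0 = 0xE7, C1 = 0x42, C2 = 0xB3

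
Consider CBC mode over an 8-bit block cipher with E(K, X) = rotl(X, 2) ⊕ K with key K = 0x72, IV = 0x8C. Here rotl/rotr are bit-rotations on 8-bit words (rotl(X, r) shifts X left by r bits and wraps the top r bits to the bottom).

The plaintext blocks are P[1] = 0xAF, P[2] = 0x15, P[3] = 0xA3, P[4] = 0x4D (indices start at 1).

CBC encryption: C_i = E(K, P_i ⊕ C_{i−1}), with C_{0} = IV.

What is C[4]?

C[1]: P[1] ⊕ 0x8C = 0x23; E(K, 0x23) = 0xFE.
C[2]: P[2] ⊕ 0xFE = 0xEB; E(K, 0xEB) = 0xDD.
C[3]: P[3] ⊕ 0xDD = 0x7E; E(K, 0x7E) = 0x8B.
C[4]: P[4] ⊕ 0x8B = 0xC6; E(K, 0xC6) = 0x69.

C[4] = 0x69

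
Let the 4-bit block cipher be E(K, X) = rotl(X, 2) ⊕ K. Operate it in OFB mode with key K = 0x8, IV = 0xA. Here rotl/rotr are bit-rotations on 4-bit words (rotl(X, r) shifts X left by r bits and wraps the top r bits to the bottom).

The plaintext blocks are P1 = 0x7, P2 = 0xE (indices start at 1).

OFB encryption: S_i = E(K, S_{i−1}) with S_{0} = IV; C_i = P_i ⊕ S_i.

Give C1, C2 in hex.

C1: S = E(K, 0xA) = 0x2; 0x7 ⊕ 0x2 = 0x5.
C2: S = E(K, 0x2) = 0x0; 0xE ⊕ 0x0 = 0xE.

C1 = 0x5, C2 = 0xE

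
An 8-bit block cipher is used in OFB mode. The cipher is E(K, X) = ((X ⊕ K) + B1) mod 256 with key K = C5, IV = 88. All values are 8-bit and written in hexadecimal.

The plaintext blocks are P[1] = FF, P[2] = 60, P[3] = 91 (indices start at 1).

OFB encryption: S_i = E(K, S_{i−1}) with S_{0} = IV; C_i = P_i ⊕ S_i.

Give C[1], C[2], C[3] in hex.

C[1]: S = E(K, 88) = FE; FF ⊕ FE = 01.
C[2]: S = E(K, FE) = EC; 60 ⊕ EC = 8C.
C[3]: S = E(K, EC) = DA; 91 ⊕ DA = 4B.

C[1] = 01, C[2] = 8C, C[3] = 4B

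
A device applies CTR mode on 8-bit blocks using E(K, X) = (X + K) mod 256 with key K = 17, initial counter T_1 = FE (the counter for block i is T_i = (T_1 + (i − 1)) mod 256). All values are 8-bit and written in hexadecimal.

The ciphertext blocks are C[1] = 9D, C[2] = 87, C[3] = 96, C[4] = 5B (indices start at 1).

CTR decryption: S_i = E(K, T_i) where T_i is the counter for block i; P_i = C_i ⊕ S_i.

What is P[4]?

P[4] = 43

P[4]: T = 01, S = E(K, T) = 18; 5B ⊕ 18 = 43.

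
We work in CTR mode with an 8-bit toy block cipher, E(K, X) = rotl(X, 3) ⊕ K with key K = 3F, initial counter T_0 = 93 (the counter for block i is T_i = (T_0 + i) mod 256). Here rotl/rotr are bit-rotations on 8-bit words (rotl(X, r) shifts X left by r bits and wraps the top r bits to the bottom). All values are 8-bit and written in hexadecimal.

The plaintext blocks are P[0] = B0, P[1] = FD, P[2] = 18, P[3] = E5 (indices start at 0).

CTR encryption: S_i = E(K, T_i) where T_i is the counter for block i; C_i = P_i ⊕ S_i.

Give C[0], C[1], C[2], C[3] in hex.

C[0] = 13, C[1] = 66, C[2] = 8B, C[3] = 6E

C[0]: T = 93, S = E(K, T) = A3; B0 ⊕ A3 = 13.
C[1]: T = 94, S = E(K, T) = 9B; FD ⊕ 9B = 66.
C[2]: T = 95, S = E(K, T) = 93; 18 ⊕ 93 = 8B.
C[3]: T = 96, S = E(K, T) = 8B; E5 ⊕ 8B = 6E.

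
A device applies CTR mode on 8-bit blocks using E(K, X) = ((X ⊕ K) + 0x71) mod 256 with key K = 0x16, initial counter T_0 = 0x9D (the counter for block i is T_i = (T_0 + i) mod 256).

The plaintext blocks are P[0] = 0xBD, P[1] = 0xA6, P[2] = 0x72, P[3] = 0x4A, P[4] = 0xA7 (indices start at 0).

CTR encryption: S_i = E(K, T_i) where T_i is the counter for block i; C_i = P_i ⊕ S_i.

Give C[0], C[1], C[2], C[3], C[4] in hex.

C[0] = 0x41, C[1] = 0x5F, C[2] = 0x88, C[3] = 0x6D, C[4] = 0x8F

C[0]: T = 0x9D, S = E(K, T) = 0xFC; 0xBD ⊕ 0xFC = 0x41.
C[1]: T = 0x9E, S = E(K, T) = 0xF9; 0xA6 ⊕ 0xF9 = 0x5F.
C[2]: T = 0x9F, S = E(K, T) = 0xFA; 0x72 ⊕ 0xFA = 0x88.
C[3]: T = 0xA0, S = E(K, T) = 0x27; 0x4A ⊕ 0x27 = 0x6D.
C[4]: T = 0xA1, S = E(K, T) = 0x28; 0xA7 ⊕ 0x28 = 0x8F.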